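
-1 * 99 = -99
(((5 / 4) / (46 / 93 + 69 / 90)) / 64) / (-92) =-775 / 4604416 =-0.00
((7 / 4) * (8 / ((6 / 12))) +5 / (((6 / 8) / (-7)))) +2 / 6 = -18.33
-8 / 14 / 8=-1 / 14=-0.07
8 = 8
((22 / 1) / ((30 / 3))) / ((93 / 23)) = 253 / 465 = 0.54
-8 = -8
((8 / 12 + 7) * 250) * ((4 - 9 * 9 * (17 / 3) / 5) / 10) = -50485 / 3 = -16828.33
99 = 99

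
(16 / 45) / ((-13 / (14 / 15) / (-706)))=158144 / 8775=18.02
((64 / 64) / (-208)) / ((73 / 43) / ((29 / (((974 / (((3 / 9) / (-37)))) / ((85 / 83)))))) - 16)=105995 / 136605798368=0.00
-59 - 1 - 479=-539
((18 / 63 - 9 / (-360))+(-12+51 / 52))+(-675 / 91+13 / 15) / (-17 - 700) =-83772293 / 7829640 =-10.70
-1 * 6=-6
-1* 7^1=-7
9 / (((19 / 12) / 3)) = 324 / 19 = 17.05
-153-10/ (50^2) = -38251/ 250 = -153.00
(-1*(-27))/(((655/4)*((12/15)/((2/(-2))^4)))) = 27/131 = 0.21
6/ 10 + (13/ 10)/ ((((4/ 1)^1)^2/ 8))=5/ 4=1.25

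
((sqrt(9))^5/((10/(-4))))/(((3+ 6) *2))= -27/5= -5.40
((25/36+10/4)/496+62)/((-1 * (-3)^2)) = -1107187/160704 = -6.89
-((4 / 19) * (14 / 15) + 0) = -56 / 285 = -0.20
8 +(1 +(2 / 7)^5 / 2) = 151279 / 16807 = 9.00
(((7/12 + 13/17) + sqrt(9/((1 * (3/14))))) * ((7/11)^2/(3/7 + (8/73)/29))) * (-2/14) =-103733 * sqrt(42)/775247 - 2593325/14377308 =-1.05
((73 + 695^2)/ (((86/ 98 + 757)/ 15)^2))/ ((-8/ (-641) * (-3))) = -2534685098925/ 501484544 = -5054.36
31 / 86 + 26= 2267 / 86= 26.36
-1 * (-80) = 80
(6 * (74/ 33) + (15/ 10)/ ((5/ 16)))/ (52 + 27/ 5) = 1004/ 3157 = 0.32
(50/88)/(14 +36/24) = 25/682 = 0.04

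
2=2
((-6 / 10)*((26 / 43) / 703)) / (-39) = 2 / 151145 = 0.00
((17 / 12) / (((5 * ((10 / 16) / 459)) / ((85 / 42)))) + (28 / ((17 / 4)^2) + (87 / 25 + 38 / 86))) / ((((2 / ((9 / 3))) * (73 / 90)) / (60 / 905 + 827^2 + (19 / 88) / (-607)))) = 165628867968587037852567 / 306977921271560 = 539546516.19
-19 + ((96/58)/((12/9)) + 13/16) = -7863/464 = -16.95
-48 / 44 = -12 / 11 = -1.09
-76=-76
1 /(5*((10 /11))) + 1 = 61 /50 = 1.22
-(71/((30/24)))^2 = -80656/25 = -3226.24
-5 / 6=-0.83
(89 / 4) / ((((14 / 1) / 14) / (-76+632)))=12371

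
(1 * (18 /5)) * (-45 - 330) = -1350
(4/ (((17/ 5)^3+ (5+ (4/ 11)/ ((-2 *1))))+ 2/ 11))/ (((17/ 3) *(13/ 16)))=4000/ 203983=0.02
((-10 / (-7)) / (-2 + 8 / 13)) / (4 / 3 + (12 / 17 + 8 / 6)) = -1105 / 3612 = -0.31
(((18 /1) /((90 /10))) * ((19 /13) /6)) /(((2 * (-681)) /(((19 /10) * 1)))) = -361 /531180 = -0.00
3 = 3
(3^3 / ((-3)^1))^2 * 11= 891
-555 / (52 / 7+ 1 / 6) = -23310 / 319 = -73.07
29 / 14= 2.07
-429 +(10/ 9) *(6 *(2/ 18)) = -11563/ 27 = -428.26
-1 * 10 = -10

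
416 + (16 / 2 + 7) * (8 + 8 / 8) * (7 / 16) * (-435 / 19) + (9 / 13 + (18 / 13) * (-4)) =-3719095 / 3952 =-941.07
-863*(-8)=6904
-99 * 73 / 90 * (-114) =45771 / 5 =9154.20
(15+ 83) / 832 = 49 / 416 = 0.12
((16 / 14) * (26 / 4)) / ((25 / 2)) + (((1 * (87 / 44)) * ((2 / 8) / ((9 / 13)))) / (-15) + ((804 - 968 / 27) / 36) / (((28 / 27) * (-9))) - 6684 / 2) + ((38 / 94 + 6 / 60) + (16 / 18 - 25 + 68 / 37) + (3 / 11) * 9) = -1326405962999 / 394405200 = -3363.05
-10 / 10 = -1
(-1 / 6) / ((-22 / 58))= 29 / 66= 0.44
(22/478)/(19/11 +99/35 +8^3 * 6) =4235/283089286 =0.00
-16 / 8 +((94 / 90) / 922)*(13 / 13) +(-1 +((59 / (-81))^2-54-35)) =-2766569647 / 30246210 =-91.47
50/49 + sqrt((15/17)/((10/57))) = 50/49 + 3 * sqrt(646)/34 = 3.26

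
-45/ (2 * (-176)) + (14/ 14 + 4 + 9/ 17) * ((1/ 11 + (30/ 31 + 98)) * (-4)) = -23906189/ 10912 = -2190.82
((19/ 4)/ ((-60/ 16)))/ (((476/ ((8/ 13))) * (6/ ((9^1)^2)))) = -171/ 7735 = -0.02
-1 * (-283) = 283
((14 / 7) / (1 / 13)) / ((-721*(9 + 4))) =-2 / 721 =-0.00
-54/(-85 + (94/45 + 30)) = 2430/2381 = 1.02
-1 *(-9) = 9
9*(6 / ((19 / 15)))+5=905 / 19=47.63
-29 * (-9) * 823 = 214803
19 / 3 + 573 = 1738 / 3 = 579.33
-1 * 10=-10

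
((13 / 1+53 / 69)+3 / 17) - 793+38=-869258 / 1173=-741.06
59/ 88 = 0.67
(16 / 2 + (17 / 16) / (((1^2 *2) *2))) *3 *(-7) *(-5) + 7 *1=874.89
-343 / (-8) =343 / 8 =42.88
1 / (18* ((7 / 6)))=1 / 21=0.05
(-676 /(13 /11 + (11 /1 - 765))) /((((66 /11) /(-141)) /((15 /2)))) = -7755 /49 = -158.27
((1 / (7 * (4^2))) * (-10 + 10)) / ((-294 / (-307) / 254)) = 0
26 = 26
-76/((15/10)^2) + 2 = -286/9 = -31.78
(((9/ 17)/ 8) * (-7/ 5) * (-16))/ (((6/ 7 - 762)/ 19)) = -0.04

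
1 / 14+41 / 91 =95 / 182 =0.52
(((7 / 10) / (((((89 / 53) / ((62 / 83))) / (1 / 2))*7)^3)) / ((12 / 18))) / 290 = 13305584121 / 114558777549172600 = 0.00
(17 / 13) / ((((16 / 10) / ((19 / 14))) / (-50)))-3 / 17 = -688559 / 12376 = -55.64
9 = 9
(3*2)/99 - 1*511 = -16861/33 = -510.94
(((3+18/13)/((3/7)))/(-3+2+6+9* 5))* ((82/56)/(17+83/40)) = 779/49595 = 0.02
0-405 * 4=-1620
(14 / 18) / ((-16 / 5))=-35 / 144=-0.24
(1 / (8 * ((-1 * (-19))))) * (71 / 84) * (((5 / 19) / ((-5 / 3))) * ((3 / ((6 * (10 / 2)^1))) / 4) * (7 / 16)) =-71 / 7393280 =-0.00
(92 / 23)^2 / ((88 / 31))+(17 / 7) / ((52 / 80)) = 9.37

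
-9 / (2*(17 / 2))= -9 / 17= -0.53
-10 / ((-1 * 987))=10 / 987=0.01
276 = 276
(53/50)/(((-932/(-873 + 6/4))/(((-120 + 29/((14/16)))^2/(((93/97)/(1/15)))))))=519.96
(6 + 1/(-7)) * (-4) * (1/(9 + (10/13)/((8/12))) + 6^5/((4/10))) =-105209813/231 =-455453.74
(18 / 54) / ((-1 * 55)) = -1 / 165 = -0.01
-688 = -688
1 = 1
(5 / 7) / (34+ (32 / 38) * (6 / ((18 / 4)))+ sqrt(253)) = 7410 / 289637-16245 * sqrt(253) / 22302049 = 0.01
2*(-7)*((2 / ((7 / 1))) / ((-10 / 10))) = 4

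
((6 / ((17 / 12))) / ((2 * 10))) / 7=18 / 595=0.03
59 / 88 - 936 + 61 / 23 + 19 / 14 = -13194945 / 14168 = -931.32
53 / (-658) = -53 / 658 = -0.08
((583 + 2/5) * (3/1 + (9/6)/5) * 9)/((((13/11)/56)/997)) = 266034985524/325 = 818569186.23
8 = 8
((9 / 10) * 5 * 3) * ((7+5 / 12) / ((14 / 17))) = 13617 / 112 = 121.58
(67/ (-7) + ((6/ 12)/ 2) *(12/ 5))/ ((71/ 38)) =-11932/ 2485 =-4.80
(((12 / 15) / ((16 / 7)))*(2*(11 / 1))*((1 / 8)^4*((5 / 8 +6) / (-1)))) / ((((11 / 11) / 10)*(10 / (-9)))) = 36729 / 327680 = 0.11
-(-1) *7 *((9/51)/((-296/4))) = -21/1258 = -0.02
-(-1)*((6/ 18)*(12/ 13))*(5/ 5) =4/ 13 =0.31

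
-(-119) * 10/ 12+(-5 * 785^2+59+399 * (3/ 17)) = -314251435/ 102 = -3080896.42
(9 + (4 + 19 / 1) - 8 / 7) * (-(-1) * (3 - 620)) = -133272 / 7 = -19038.86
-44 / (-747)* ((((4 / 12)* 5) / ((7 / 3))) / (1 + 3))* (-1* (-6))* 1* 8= 0.50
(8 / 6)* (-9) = -12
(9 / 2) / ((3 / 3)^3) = 9 / 2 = 4.50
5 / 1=5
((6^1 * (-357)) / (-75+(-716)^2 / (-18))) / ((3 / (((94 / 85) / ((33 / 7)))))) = 82908 / 14135165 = 0.01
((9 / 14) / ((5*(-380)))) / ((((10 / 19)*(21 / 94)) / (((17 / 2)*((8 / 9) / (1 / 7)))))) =-799 / 5250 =-0.15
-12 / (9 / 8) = -32 / 3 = -10.67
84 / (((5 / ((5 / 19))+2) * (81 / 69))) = 92 / 27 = 3.41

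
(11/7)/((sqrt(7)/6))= 66 * sqrt(7)/49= 3.56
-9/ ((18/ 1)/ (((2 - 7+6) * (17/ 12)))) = -17/ 24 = -0.71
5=5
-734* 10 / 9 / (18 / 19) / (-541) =69730 / 43821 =1.59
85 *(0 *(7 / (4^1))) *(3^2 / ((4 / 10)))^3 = 0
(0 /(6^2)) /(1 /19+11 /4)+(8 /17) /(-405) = -8 /6885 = -0.00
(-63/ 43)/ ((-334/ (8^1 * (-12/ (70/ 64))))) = -13824/ 35905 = -0.39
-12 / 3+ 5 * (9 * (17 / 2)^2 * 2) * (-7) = -91043 / 2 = -45521.50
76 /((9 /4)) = 304 /9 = 33.78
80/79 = 1.01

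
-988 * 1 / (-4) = 247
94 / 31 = 3.03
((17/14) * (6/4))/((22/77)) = 51/8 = 6.38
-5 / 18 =-0.28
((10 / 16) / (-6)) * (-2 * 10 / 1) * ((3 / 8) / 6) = 25 / 192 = 0.13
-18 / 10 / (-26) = 9 / 130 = 0.07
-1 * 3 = -3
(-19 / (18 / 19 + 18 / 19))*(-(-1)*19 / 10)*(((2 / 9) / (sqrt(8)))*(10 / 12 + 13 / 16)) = -541861*sqrt(2) / 311040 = -2.46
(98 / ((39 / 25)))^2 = 6002500 / 1521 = 3946.42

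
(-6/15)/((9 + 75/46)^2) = -4232/1195605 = -0.00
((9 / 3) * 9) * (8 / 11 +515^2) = 78772041 / 11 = 7161094.64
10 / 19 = 0.53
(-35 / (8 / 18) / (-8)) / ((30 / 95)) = 1995 / 64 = 31.17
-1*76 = -76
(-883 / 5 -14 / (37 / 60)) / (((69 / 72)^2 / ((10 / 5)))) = -42475392 / 97865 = -434.02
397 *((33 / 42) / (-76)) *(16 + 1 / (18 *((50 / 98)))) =-31656383 / 478800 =-66.12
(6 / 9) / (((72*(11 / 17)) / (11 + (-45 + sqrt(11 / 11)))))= -17 / 36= -0.47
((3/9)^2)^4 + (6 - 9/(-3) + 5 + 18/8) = 426469/26244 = 16.25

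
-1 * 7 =-7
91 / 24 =3.79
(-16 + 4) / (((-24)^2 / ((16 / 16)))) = -1 / 48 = -0.02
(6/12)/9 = 0.06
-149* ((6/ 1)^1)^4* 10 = -1931040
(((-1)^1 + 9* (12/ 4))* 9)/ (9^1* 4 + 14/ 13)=1521/ 241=6.31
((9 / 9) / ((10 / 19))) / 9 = 0.21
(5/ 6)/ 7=5/ 42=0.12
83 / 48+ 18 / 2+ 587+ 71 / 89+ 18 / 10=12822983 / 21360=600.33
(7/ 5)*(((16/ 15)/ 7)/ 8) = 2/ 75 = 0.03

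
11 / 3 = 3.67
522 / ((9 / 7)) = 406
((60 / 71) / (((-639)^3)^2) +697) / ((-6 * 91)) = -1122987755736847862489 / 879700594881375800442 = -1.28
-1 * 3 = -3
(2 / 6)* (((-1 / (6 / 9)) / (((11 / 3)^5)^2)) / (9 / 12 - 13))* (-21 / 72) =-19683 / 726247888828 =-0.00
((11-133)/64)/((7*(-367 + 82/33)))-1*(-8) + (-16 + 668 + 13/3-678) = -110468297/8083488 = -13.67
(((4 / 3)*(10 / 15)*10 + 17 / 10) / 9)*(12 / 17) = 1906 / 2295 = 0.83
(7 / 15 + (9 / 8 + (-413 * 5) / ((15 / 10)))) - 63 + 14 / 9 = -517147 / 360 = -1436.52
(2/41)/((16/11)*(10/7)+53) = 154/173881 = 0.00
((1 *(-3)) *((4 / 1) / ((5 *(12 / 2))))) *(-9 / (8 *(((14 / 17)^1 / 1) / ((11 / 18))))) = 187 / 560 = 0.33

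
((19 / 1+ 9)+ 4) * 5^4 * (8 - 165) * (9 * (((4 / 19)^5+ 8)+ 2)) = -699774515640000 / 2476099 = -282611687.03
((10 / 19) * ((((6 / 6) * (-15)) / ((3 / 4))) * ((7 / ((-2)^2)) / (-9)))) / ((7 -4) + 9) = 175 / 1026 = 0.17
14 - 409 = -395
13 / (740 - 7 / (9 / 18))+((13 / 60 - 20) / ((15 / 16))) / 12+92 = 14743871 / 163350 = 90.26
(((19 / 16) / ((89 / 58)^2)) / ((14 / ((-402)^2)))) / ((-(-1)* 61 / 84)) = 3873405474 / 483181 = 8016.47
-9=-9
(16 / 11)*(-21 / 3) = -112 / 11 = -10.18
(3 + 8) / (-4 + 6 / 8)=-44 / 13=-3.38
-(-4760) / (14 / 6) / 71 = 2040 / 71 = 28.73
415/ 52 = 7.98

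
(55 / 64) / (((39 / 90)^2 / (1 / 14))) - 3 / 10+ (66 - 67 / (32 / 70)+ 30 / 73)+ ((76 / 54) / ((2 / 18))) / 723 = -80.11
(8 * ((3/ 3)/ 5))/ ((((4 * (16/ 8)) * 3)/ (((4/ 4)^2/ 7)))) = 1/ 105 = 0.01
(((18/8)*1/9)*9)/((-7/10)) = -45/14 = -3.21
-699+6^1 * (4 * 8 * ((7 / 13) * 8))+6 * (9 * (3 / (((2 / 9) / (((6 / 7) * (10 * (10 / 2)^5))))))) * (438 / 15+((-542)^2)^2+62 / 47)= 7207209675348456697785 / 4277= 1685108645159798152.39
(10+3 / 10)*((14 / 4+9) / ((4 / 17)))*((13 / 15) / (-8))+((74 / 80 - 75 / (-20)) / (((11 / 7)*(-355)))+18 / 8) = -38876437 / 681600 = -57.04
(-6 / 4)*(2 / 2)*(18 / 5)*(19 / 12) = -171 / 20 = -8.55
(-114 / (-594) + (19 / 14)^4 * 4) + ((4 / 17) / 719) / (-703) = 112429976948911 / 8169970394124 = 13.76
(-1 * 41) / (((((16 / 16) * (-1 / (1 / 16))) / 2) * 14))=41 / 112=0.37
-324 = -324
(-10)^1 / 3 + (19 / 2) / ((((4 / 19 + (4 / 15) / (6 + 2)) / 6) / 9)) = 875840 / 417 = 2100.34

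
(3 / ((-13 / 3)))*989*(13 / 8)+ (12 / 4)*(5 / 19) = -168999 / 152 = -1111.84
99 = 99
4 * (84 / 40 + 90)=1842 / 5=368.40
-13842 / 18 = -769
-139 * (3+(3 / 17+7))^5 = -21539981000927 / 1419857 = -15170528.44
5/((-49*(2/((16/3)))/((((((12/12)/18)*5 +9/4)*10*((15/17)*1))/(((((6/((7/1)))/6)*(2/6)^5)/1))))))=-175500/17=-10323.53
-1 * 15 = -15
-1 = -1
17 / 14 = 1.21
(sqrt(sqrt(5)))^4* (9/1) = 45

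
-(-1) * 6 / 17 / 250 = 3 / 2125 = 0.00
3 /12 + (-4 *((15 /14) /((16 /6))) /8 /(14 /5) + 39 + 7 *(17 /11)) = 1724677 /34496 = 50.00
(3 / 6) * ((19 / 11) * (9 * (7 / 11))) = 1197 / 242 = 4.95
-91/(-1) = 91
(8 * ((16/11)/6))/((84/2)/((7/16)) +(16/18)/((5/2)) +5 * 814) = 480/1031173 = 0.00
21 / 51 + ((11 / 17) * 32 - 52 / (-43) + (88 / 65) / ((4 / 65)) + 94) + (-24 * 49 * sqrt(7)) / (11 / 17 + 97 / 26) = -572.39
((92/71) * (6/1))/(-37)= -552/2627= -0.21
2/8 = 1/4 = 0.25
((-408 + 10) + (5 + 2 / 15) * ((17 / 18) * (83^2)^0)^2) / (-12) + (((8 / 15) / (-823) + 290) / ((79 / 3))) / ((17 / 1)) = 2155100020691 / 64460454480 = 33.43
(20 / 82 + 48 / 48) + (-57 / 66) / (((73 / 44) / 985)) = -1530907 / 2993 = -511.50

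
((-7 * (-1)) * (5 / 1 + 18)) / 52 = 161 / 52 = 3.10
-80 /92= -20 /23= -0.87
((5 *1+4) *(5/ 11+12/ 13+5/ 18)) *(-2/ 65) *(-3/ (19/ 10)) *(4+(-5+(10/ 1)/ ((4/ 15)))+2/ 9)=2816521/ 105963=26.58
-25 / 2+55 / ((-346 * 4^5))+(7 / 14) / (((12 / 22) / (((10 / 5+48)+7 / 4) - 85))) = -45683237 / 1062912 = -42.98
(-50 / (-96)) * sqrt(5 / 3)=25 * sqrt(15) / 144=0.67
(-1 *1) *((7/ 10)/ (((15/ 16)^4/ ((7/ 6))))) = -802816/ 759375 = -1.06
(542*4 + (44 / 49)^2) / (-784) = -650913 / 235298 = -2.77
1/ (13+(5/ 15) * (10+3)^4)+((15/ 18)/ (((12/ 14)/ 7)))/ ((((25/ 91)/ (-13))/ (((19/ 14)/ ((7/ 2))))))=-32142083/ 257400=-124.87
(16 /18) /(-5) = -8 /45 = -0.18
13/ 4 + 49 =209/ 4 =52.25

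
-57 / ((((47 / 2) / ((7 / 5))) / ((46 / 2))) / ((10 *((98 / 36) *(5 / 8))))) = -749455 / 564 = -1328.82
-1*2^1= -2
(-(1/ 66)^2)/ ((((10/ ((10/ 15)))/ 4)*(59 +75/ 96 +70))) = -32/ 67839255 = -0.00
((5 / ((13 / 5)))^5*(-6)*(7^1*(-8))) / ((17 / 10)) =32812500000 / 6311981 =5198.45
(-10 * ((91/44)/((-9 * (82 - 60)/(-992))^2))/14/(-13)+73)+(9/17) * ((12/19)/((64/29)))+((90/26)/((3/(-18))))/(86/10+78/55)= 73.93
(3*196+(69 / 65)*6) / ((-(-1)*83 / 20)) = 154536 / 1079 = 143.22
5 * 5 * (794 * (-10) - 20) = -199000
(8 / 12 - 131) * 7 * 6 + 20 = -5454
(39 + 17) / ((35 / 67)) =536 / 5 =107.20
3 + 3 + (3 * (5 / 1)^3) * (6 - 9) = -1119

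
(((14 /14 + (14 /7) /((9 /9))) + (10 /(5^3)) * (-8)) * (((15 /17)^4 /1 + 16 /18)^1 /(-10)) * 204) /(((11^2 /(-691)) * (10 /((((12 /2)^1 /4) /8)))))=4165083347 /540430000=7.71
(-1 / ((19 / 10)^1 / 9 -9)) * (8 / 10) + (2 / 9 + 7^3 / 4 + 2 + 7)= 95.06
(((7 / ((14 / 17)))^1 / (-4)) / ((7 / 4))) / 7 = -0.17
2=2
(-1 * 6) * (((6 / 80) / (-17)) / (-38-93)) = -9 / 44540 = -0.00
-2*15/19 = -30/19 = -1.58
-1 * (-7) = 7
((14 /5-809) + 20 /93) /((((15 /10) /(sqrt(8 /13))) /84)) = -41975696 * sqrt(26) /6045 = -35406.93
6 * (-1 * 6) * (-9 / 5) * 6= 1944 / 5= 388.80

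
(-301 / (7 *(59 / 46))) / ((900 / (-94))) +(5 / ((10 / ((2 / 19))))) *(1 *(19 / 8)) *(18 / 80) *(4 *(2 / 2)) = 767623 / 212400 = 3.61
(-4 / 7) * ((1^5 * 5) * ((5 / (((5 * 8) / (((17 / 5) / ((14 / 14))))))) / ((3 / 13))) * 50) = -5525 / 21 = -263.10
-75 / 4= -18.75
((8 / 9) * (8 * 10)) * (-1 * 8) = -5120 / 9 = -568.89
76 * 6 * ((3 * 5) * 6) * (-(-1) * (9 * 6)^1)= 2216160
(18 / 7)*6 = 108 / 7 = 15.43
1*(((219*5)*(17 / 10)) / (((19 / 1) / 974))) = 95426.37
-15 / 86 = -0.17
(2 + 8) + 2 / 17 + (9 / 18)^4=2769 / 272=10.18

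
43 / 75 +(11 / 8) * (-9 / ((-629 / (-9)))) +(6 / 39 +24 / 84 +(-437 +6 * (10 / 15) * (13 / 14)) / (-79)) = 6.32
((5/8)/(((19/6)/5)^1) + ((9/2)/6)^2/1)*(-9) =-4239/304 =-13.94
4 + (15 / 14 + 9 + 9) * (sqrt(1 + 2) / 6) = 4 + 89 * sqrt(3) / 28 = 9.51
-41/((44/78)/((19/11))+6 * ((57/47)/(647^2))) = -125.53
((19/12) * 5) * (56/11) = 40.30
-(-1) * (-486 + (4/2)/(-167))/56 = -20291/2338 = -8.68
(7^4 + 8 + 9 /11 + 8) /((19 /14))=372344 /209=1781.55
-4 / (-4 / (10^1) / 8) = 80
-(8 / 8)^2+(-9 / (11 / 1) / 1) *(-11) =8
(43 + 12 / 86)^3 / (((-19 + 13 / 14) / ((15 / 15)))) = -89363419250 / 20115271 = -4442.57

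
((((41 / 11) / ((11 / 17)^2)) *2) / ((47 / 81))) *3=5758614 / 62557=92.05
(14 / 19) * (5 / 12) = 35 / 114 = 0.31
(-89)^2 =7921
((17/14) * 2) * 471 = 8007/7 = 1143.86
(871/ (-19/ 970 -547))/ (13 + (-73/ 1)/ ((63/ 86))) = 53226810/ 2896594531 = 0.02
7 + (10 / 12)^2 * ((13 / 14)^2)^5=76338635350177 / 10413167579136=7.33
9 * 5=45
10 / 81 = 0.12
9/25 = 0.36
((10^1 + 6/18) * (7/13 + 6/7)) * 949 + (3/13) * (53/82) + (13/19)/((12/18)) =2910759911/212667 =13686.94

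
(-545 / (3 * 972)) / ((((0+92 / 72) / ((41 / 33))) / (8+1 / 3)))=-558625 / 368874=-1.51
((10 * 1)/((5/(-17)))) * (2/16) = -17/4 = -4.25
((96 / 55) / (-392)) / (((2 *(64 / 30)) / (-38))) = 171 / 4312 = 0.04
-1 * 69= -69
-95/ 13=-7.31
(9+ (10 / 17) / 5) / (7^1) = 155 / 119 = 1.30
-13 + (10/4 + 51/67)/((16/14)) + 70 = 64163/1072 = 59.85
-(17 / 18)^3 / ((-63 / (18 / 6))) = 4913 / 122472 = 0.04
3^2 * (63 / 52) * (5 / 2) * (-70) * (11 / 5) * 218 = -23794155 / 26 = -915159.81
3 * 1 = 3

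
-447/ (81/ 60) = -2980/ 9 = -331.11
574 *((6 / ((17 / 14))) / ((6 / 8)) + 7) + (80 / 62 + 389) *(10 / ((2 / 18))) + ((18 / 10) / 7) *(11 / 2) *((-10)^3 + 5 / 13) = 3981585261 / 95914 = 41512.03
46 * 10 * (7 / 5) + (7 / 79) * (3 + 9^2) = 651.44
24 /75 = 8 /25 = 0.32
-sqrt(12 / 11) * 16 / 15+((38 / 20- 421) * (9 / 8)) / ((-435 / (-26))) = -163449 / 5800- 32 * sqrt(33) / 165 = -29.29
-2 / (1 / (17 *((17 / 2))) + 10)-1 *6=-8965 / 1446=-6.20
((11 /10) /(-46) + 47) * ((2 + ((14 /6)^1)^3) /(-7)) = -136171 /1380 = -98.67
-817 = -817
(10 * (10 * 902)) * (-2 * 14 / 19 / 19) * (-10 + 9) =6996.12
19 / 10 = 1.90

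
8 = 8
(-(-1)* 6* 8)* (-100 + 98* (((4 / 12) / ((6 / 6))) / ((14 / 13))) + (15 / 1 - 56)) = -5312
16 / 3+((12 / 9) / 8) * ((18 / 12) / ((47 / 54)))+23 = 8071 / 282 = 28.62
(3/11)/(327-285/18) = 18/20537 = 0.00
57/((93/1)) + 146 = 4545/31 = 146.61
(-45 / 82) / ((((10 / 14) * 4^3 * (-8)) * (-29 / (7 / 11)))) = -441 / 13392896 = -0.00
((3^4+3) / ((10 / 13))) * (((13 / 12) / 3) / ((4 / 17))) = 20111 / 120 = 167.59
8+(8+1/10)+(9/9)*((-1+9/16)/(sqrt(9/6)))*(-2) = 7*sqrt(6)/24+161/10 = 16.81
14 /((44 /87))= 609 /22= 27.68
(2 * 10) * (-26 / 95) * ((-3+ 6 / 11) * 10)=28080 / 209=134.35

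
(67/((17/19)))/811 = 1273/13787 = 0.09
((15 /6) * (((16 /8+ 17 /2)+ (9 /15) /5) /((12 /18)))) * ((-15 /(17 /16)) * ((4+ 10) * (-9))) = 1204308 /17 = 70841.65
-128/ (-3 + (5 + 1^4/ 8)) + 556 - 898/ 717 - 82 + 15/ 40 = 40261463/ 97512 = 412.89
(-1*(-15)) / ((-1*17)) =-15 / 17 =-0.88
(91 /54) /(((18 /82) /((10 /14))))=2665 /486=5.48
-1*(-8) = 8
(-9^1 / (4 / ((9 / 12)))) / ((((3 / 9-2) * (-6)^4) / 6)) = 3 / 640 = 0.00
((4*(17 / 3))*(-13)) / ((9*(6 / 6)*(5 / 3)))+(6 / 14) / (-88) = -544679 / 27720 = -19.65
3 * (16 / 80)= 3 / 5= 0.60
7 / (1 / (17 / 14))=17 / 2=8.50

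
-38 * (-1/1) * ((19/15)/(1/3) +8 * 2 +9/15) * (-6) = -23256/5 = -4651.20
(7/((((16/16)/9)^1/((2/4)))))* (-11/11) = -63/2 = -31.50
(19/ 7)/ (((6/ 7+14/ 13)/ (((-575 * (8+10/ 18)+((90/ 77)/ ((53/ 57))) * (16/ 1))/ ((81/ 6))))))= -44447046085/ 87268104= -509.32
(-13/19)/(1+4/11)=-143/285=-0.50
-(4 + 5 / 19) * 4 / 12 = -27 / 19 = -1.42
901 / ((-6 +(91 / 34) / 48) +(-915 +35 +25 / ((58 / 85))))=-42642528 / 40195969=-1.06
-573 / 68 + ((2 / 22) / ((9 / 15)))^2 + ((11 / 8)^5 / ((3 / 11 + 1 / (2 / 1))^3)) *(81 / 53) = 9147898029553 / 1161476591616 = 7.88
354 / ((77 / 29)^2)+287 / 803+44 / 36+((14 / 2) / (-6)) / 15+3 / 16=16174298303 / 311628240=51.90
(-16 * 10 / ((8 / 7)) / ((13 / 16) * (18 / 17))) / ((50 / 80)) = -30464 / 117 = -260.38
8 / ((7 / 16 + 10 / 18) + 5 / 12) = 1152 / 203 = 5.67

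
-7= -7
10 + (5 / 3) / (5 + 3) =10.21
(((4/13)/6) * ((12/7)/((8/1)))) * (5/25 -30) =-149/455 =-0.33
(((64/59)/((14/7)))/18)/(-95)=-16/50445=-0.00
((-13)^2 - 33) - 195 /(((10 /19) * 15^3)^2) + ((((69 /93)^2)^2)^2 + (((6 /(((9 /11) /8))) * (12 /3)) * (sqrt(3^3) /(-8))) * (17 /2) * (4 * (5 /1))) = 8814174926999064726887 /64766413155675937500 - 14960 * sqrt(3) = -25775.39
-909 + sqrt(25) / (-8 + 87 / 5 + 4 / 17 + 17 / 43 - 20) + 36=-31828649 / 36438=-873.50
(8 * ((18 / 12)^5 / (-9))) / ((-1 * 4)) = 27 / 16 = 1.69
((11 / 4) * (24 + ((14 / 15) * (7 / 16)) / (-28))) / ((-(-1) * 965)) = 126643 / 1852800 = 0.07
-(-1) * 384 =384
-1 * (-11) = 11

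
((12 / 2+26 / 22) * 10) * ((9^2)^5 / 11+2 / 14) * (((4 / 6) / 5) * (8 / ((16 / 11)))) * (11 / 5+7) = 177393643265224 / 1155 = 153587569926.60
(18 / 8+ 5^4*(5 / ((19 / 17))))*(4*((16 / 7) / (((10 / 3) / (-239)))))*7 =-1219880856 / 95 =-12840851.12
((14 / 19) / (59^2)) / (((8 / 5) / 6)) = 105 / 132278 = 0.00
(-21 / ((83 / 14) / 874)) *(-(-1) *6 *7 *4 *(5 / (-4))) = 53960760 / 83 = 650129.64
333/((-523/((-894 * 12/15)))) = 1190808/2615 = 455.38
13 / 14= 0.93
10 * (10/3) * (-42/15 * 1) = -280/3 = -93.33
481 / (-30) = -481 / 30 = -16.03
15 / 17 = 0.88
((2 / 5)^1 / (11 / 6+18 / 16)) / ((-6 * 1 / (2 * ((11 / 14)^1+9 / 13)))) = -2152 / 32305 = -0.07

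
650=650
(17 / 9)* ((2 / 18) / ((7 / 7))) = 17 / 81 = 0.21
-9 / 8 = -1.12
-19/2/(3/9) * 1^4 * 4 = -114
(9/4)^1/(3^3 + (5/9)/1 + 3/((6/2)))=81/1028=0.08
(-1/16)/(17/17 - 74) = 1/1168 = 0.00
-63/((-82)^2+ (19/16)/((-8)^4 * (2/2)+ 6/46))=-94964688/10135596661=-0.01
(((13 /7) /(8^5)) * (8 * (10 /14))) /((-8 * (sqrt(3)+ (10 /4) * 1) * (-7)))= 25 /5619712-5 * sqrt(3) /2809856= 0.00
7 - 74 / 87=535 / 87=6.15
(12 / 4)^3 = 27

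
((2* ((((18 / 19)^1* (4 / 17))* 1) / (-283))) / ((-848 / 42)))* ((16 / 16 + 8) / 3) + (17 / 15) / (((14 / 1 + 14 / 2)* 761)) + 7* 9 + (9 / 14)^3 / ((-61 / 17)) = 1747462639833688063 / 27770003855579160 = 62.93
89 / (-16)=-89 / 16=-5.56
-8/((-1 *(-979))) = -8/979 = -0.01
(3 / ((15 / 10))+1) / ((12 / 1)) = 1 / 4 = 0.25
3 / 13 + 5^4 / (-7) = -8104 / 91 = -89.05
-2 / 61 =-0.03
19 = 19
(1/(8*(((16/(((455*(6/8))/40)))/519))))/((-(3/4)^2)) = -15743/256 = -61.50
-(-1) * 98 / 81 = 98 / 81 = 1.21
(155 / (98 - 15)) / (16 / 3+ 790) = 465 / 198038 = 0.00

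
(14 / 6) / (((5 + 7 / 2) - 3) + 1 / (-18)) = 3 / 7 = 0.43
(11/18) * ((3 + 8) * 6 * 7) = 847/3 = 282.33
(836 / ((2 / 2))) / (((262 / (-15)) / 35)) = -219450 / 131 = -1675.19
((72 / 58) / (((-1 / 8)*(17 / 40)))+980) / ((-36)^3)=-117905 / 5750352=-0.02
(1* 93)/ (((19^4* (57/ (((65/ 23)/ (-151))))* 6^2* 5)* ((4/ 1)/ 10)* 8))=-0.00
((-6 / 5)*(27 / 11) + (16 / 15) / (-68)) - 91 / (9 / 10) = -875768 / 8415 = -104.07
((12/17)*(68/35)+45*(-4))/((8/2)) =-1563/35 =-44.66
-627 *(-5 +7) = -1254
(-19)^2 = 361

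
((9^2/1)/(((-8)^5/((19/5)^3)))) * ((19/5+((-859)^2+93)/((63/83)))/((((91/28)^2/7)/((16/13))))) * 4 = -18905761184517/43940000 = -430263.11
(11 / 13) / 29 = 11 / 377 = 0.03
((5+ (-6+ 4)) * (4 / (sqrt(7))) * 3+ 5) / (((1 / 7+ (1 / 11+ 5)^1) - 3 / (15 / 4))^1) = 1925 / 1707+ 660 * sqrt(7) / 569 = 4.20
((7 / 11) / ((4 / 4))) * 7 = 49 / 11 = 4.45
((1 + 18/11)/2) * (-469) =-13601/22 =-618.23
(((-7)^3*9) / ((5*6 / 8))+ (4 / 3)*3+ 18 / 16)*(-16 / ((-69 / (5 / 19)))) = -65446 / 1311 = -49.92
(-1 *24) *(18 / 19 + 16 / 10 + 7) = -229.14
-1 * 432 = -432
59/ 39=1.51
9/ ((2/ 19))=171/ 2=85.50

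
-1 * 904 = -904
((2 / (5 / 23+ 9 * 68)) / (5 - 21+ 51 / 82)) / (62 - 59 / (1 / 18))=943 / 4439035250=0.00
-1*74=-74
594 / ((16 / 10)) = 1485 / 4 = 371.25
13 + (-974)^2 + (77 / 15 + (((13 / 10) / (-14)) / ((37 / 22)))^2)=19091805408787 / 20124300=948694.14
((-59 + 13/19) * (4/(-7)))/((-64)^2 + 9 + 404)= 0.01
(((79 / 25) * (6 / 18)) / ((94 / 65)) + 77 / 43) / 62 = 152731 / 3759060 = 0.04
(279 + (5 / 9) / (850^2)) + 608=1153543501 / 1300500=887.00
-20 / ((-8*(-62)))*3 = -15 / 124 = -0.12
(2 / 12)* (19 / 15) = 19 / 90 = 0.21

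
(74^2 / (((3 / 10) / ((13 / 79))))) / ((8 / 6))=177970 / 79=2252.78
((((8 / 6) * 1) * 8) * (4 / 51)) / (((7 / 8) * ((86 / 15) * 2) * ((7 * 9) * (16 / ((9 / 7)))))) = 80 / 752199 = 0.00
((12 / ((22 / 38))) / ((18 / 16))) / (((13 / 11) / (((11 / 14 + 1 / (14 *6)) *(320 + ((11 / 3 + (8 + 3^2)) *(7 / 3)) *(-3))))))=5356784 / 2457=2180.21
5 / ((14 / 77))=27.50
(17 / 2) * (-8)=-68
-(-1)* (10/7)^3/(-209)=-1000/71687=-0.01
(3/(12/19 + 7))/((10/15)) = 171/290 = 0.59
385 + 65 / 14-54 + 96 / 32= 338.64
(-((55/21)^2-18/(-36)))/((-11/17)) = 110347/9702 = 11.37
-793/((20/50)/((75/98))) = -297375/196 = -1517.22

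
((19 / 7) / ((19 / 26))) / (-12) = -13 / 42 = -0.31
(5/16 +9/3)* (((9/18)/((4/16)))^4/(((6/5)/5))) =1325/6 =220.83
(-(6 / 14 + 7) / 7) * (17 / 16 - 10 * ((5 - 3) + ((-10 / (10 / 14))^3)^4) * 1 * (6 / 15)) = 47169335096247715 / 196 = 240659872940039.36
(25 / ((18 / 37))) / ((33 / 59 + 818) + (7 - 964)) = -54575 / 147024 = -0.37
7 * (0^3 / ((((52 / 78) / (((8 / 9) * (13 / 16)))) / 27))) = 0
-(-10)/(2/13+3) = 130/41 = 3.17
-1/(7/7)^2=-1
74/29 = 2.55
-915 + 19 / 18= -913.94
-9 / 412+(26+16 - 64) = -22.02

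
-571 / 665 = -0.86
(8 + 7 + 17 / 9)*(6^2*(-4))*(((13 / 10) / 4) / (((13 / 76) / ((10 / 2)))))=-23104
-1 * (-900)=900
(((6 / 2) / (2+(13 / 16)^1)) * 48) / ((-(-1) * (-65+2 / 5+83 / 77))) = -2464 / 3057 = -0.81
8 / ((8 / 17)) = 17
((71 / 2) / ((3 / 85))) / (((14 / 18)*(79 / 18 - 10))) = -162945 / 707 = -230.47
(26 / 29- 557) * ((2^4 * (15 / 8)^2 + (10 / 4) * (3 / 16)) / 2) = -29270505 / 1856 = -15770.75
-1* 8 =-8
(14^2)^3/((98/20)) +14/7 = 1536642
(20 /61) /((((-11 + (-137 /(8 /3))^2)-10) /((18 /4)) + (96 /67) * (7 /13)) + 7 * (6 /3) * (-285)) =-0.00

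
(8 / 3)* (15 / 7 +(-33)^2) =20368 / 7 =2909.71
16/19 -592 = -11232/19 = -591.16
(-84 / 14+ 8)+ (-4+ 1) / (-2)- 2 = 3 / 2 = 1.50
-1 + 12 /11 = 1 /11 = 0.09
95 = 95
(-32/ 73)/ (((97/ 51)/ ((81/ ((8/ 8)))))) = -132192/ 7081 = -18.67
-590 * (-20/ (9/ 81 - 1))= -13275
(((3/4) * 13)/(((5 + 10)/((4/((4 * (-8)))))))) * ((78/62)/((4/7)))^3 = -264503421/305059840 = -0.87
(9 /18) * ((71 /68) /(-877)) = -71 /119272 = -0.00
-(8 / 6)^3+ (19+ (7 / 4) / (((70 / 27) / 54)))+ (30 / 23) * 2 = 691649 / 12420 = 55.69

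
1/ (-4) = -1/ 4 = -0.25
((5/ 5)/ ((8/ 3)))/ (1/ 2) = 3/ 4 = 0.75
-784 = -784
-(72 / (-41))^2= -5184 / 1681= -3.08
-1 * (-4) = 4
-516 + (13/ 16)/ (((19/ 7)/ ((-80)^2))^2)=1630533724/ 361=4516713.92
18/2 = 9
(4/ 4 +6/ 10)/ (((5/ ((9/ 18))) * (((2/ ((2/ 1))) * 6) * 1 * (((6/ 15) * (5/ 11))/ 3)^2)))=363/ 50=7.26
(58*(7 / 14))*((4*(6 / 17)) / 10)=348 / 85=4.09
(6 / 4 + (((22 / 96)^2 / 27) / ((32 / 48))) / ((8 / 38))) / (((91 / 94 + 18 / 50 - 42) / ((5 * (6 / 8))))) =-1475394625 / 10570272768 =-0.14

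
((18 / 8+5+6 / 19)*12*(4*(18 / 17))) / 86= 62100 / 13889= 4.47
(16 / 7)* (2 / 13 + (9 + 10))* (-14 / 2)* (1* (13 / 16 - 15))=56523 / 13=4347.92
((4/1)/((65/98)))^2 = 153664/4225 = 36.37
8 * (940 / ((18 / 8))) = 30080 / 9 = 3342.22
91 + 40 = 131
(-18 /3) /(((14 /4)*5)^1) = -0.34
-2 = -2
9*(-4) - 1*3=-39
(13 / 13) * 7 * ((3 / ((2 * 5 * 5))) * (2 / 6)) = 7 / 50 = 0.14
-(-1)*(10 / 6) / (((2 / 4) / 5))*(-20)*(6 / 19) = -2000 / 19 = -105.26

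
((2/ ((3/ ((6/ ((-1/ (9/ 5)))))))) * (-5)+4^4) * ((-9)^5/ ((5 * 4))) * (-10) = 8621154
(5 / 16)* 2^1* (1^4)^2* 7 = 35 / 8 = 4.38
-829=-829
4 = 4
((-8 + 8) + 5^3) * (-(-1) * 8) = 1000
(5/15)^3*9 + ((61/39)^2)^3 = 14.98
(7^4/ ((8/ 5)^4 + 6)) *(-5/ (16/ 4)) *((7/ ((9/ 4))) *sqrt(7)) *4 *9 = -70843.65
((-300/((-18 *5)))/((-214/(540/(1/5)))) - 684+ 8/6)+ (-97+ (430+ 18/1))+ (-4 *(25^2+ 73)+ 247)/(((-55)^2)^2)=-219551109014/587470125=-373.72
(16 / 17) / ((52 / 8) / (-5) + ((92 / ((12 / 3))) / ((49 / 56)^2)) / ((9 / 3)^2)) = 70560 / 152779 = 0.46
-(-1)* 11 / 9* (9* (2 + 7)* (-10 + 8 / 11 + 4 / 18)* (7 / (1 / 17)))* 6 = -639744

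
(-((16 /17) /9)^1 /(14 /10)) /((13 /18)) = -160 /1547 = -0.10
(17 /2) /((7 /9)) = 153 /14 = 10.93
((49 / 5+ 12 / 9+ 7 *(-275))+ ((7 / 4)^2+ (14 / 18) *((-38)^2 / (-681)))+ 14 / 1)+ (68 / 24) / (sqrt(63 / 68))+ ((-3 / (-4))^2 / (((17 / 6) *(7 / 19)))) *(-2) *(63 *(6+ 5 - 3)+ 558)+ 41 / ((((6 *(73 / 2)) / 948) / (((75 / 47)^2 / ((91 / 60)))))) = -335764570979751241 / 122317472375280+ 17 *sqrt(119) / 63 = -2742.08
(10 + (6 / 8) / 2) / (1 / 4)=83 / 2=41.50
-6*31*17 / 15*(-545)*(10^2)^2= 1148860000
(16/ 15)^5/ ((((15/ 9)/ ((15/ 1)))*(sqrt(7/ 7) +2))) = 4.14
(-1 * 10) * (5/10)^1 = -5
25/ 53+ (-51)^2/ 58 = 139303/ 3074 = 45.32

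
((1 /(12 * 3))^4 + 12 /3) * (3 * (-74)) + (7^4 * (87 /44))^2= 763386514774619 /33872256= 22537220.87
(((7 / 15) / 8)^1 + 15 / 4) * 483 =73577 / 40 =1839.42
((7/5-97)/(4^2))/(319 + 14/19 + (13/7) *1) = -31787/1710880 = -0.02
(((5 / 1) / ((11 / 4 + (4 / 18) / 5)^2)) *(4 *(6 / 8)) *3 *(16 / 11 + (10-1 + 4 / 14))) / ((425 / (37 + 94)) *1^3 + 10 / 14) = 15.64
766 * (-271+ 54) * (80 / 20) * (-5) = 3324440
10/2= 5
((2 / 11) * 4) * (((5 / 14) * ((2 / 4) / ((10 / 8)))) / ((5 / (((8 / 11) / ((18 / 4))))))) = 128 / 38115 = 0.00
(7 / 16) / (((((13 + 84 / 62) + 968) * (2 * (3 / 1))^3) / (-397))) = -0.00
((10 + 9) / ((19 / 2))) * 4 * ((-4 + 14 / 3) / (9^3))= 16 / 2187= 0.01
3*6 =18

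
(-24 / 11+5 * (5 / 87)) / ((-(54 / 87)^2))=52577 / 10692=4.92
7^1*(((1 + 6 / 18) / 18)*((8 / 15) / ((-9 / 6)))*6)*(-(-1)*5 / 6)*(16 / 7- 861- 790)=1519.80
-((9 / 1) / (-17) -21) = 366 / 17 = 21.53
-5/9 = -0.56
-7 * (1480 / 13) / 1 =-796.92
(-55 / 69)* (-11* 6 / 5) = 242 / 23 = 10.52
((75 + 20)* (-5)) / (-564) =475 / 564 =0.84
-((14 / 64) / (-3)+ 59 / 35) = -5419 / 3360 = -1.61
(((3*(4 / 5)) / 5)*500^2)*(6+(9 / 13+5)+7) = 29160000 / 13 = 2243076.92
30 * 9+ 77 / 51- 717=-22720 / 51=-445.49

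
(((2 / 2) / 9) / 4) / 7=1 / 252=0.00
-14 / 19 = -0.74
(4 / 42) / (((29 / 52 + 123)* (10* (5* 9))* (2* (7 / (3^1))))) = 0.00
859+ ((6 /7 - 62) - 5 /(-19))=106150 /133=798.12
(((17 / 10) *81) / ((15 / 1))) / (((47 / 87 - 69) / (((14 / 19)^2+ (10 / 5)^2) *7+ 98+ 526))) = -87.94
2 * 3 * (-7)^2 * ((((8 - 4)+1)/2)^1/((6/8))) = 980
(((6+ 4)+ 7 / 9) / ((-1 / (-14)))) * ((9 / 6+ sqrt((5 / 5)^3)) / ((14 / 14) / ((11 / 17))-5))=-37345 / 342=-109.20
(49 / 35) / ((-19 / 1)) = -7 / 95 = -0.07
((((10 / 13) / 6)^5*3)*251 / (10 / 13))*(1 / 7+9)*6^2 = 20080000 / 1799343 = 11.16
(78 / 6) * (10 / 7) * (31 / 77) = 4030 / 539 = 7.48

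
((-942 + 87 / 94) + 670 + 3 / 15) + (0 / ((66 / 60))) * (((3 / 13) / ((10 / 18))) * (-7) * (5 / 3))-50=-150811 / 470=-320.87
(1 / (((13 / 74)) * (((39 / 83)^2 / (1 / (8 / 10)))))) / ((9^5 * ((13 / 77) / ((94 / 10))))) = 922457767 / 30356972802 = 0.03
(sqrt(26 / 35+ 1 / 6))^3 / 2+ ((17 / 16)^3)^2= 1.87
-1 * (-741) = 741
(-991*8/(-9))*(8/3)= 63424/27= 2349.04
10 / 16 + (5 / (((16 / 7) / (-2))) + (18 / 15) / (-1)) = -4.95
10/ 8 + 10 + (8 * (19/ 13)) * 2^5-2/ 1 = 19937/ 52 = 383.40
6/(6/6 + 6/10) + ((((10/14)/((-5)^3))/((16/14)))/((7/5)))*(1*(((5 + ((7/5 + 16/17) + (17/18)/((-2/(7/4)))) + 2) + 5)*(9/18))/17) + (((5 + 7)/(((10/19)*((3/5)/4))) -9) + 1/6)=17119269779/116524800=146.92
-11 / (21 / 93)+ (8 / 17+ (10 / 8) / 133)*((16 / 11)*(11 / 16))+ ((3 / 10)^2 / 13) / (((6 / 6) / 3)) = -35428507 / 734825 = -48.21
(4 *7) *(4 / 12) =28 / 3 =9.33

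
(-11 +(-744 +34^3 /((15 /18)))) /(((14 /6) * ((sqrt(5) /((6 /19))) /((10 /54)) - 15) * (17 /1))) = 4640980 /327131 +26453586 * sqrt(5) /1635655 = 50.35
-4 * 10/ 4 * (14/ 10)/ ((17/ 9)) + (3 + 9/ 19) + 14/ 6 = -1555/ 969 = -1.60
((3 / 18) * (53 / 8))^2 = 2809 / 2304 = 1.22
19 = 19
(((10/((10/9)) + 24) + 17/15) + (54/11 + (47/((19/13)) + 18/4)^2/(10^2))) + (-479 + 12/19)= -2029441423/4765200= -425.89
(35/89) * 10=350/89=3.93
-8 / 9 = -0.89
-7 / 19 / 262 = -7 / 4978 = -0.00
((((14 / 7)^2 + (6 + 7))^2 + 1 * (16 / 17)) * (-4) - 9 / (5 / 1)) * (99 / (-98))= 9774567 / 8330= 1173.42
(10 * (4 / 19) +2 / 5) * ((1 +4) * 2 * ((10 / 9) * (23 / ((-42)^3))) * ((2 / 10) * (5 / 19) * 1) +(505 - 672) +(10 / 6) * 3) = -8722649323 / 21492135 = -405.85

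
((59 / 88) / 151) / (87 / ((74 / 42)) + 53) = 2183 / 50334944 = 0.00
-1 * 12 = -12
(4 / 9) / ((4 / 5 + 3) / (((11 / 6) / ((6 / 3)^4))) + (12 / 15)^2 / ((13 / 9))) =3575 / 270324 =0.01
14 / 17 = 0.82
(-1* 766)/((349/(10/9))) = -7660/3141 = -2.44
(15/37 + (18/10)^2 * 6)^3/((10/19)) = 117532703160567/7914531250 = 14850.24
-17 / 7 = -2.43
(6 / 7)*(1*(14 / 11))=12 / 11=1.09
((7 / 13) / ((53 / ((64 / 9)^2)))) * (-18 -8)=-57344 / 4293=-13.36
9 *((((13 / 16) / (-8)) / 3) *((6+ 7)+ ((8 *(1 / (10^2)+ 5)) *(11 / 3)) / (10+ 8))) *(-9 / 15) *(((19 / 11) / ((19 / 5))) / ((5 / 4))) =30953 / 22000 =1.41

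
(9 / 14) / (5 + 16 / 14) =9 / 86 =0.10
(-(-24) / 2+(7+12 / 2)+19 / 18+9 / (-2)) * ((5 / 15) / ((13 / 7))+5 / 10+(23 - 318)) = -2226829 / 351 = -6344.24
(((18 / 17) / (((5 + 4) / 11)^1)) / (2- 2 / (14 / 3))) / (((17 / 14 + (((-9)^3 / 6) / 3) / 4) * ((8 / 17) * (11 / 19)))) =-0.34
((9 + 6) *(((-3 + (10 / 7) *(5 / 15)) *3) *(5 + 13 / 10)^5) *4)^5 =-5821154925805287434623411197719863383481406778936951 / 3125000000000000000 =-1862769576257691979079492000000000.00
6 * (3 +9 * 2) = 126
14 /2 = 7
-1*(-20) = 20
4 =4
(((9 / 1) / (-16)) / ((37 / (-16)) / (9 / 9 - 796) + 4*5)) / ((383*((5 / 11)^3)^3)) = -0.09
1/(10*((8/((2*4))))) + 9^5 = 590491/10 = 59049.10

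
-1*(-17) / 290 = 17 / 290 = 0.06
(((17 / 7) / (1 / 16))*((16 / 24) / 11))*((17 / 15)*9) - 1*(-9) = 12713 / 385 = 33.02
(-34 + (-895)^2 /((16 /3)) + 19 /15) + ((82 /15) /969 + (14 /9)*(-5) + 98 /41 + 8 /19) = 477239029231 /3178320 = 150154.49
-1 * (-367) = 367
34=34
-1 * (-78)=78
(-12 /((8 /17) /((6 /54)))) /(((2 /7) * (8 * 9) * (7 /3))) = -17 /288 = -0.06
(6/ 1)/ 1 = 6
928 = 928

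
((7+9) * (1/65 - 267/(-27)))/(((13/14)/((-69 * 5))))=-29850688/507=-58877.10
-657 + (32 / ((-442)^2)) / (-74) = -1187275873 / 1807117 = -657.00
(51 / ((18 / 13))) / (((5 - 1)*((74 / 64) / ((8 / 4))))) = 1768 / 111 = 15.93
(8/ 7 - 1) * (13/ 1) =1.86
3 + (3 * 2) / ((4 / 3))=15 / 2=7.50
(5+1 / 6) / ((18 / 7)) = 217 / 108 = 2.01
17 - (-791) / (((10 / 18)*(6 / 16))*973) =14527 / 695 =20.90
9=9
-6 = -6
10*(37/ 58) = 185/ 29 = 6.38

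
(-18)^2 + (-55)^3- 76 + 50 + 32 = -166045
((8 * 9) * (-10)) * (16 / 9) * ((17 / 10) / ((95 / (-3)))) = 6528 / 95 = 68.72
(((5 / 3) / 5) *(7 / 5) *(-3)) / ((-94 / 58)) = 203 / 235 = 0.86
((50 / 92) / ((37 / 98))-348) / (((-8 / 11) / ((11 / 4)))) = 35685683 / 27232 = 1310.43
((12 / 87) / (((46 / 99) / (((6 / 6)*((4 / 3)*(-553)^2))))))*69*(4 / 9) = 107644768 / 29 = 3711888.55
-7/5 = -1.40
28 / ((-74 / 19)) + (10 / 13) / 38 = -65517 / 9139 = -7.17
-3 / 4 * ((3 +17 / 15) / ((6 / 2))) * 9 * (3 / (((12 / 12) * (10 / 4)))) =-11.16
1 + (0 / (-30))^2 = 1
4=4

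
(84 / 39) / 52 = 7 / 169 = 0.04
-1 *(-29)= 29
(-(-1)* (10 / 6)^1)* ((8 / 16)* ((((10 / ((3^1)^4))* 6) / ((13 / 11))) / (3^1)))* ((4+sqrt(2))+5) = 550* sqrt(2) / 3159+550 / 351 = 1.81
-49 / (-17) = 49 / 17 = 2.88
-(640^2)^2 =-167772160000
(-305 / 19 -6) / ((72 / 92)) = -9637 / 342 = -28.18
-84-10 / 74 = -3113 / 37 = -84.14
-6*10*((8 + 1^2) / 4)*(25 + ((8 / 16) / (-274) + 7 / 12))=-473130 / 137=-3453.50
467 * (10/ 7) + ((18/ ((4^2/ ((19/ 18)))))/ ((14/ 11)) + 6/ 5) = 749589/ 1120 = 669.28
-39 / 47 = -0.83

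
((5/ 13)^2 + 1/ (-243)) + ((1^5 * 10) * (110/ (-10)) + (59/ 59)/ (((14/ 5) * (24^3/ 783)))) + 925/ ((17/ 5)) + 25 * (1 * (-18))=-1440111701429/ 5004260352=-287.78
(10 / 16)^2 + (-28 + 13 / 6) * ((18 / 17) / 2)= -14455 / 1088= -13.29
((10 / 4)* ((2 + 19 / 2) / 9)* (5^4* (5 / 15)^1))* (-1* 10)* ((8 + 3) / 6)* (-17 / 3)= 67203125 / 972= 69139.02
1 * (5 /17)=0.29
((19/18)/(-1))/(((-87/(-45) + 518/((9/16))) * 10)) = -19/166108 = -0.00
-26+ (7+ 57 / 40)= -703 / 40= -17.58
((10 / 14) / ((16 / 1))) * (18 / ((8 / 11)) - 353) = -14.65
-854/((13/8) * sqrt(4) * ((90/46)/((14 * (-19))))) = 20899088/585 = 35724.94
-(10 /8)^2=-25 /16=-1.56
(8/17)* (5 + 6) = 88/17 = 5.18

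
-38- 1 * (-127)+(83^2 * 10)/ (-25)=-13333/ 5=-2666.60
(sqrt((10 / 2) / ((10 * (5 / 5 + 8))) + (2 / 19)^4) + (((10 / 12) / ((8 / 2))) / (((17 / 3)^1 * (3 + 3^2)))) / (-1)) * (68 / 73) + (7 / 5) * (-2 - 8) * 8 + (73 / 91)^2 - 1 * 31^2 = -15558123773 / 14508312 + 34 * sqrt(261218) / 79059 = -1072.14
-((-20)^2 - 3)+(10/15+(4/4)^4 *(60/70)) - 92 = -10237/21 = -487.48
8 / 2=4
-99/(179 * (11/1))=-9/179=-0.05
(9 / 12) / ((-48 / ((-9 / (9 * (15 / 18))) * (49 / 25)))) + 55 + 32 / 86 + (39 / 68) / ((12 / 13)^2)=56.08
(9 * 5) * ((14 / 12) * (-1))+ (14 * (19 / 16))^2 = 14329 / 64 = 223.89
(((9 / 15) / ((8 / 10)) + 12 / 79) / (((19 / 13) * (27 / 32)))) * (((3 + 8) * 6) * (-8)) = -91520 / 237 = -386.16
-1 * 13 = -13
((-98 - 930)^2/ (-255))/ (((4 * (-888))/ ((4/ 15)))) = 0.31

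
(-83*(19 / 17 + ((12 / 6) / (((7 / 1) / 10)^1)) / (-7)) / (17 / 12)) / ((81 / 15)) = -327020 / 42483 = -7.70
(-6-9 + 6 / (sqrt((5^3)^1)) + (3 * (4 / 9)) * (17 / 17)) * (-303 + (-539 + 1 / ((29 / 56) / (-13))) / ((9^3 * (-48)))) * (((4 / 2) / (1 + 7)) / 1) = 4201930715 / 4059072-20497223 * sqrt(5) / 1127520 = 994.55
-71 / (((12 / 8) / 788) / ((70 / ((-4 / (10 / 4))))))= 4895450 / 3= 1631816.67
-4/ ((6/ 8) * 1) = -16/ 3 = -5.33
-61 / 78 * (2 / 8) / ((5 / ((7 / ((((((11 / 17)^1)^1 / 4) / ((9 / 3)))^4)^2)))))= -53365179273383190528 / 13933327265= -3830038458.04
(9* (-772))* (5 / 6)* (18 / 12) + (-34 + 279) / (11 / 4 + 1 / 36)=-42984 / 5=-8596.80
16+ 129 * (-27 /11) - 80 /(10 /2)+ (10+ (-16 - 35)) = -3934 /11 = -357.64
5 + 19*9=176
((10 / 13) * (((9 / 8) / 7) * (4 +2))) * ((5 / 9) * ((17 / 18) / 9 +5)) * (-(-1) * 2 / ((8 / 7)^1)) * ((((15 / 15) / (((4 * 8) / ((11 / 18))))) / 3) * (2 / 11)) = 20675 / 4852224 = 0.00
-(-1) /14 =1 /14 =0.07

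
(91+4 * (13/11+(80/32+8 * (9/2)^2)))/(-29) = -8291/319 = -25.99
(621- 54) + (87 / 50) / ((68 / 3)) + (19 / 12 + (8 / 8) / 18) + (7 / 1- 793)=-6648901 / 30600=-217.28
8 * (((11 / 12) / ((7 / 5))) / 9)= 0.58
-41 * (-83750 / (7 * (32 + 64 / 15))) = 25753125 / 1904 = 13525.80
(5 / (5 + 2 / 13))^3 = 274625 / 300763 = 0.91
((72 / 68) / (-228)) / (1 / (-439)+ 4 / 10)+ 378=71056513 / 187986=377.99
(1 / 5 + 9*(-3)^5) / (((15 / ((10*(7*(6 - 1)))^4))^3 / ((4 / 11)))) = -21497249184053125000000000000000 / 27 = -796194414224189814814814800000.00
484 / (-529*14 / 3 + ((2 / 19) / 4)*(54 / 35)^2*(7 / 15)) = -6034875 / 30780823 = -0.20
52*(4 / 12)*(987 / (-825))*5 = -103.68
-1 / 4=-0.25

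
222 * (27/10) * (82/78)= 40959/65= 630.14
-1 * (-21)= 21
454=454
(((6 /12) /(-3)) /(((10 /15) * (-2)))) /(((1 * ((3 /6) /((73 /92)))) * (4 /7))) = 511 /1472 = 0.35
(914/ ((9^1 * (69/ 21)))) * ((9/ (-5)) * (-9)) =57582/ 115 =500.71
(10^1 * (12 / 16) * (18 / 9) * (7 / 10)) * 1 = 10.50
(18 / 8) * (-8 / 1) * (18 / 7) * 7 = -324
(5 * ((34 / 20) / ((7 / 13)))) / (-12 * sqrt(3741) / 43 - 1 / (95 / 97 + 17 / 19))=30246728083 / 1045201061387 - 15819333816 * sqrt(3741) / 1045201061387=-0.90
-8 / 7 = -1.14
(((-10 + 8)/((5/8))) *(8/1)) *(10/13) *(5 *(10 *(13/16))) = -800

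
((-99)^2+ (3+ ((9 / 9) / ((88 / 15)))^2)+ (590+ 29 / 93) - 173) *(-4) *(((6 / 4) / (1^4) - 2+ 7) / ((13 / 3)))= -7361327933 / 120032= -61328.05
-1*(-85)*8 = 680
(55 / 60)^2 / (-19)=-121 / 2736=-0.04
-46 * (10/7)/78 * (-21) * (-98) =-22540/13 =-1733.85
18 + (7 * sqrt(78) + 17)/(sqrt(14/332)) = 18 + sqrt(1162) * (17/7 + sqrt(78)) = 401.84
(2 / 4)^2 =1 / 4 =0.25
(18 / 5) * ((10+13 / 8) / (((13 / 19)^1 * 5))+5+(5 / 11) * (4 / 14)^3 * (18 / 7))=1041401133 / 34334300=30.33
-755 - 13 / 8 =-6053 / 8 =-756.62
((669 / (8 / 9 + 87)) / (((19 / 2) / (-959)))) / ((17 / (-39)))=64340406 / 36499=1762.80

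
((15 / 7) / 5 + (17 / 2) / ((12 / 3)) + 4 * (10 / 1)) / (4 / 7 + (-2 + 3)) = 27.08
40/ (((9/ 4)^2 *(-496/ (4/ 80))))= -2/ 2511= -0.00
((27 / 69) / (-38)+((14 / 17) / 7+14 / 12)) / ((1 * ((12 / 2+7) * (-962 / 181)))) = -2569657 / 139360611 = -0.02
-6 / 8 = -3 / 4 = -0.75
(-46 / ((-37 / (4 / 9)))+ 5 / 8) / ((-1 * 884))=-0.00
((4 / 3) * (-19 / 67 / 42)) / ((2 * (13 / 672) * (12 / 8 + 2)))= -1216 / 18291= -0.07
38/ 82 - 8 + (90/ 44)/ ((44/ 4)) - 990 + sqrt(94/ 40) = -9895713/ 9922 + sqrt(235)/ 10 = -995.82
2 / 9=0.22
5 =5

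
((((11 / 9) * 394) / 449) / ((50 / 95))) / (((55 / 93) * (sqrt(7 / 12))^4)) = 5569584 / 550025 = 10.13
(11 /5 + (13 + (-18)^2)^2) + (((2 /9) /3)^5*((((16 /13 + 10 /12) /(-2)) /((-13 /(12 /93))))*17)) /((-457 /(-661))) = 58525198175463248368 /515317247463915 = 113571.20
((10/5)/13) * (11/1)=22/13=1.69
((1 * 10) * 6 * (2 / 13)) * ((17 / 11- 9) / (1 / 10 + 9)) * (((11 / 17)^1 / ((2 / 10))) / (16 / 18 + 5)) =-4.15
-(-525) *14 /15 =490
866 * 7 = 6062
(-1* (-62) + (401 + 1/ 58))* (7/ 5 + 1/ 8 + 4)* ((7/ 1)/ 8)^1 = 8308937/ 3712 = 2238.40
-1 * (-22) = 22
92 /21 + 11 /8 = 967 /168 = 5.76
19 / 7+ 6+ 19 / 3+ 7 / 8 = 2675 / 168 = 15.92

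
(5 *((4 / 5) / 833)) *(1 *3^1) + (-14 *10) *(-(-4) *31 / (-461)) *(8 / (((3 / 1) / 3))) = 115692572 / 384013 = 301.27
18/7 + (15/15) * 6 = 60/7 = 8.57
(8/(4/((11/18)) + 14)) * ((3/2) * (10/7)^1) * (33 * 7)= 21780/113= 192.74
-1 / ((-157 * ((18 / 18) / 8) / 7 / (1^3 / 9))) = 56 / 1413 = 0.04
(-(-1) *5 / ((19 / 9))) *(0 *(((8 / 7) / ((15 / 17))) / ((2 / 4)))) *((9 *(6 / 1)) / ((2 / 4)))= 0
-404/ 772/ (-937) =101/ 180841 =0.00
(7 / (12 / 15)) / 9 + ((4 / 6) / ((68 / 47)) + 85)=52897 / 612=86.43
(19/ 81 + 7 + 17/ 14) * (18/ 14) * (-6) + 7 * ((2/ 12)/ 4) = -25435/ 392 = -64.89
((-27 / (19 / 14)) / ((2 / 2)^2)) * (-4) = 1512 / 19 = 79.58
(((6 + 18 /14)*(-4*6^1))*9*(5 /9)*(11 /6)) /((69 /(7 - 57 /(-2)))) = -132770 /161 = -824.66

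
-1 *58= -58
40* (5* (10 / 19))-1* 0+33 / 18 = 12209 / 114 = 107.10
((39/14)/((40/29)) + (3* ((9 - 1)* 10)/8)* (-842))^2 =200066003291961/313600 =637965571.72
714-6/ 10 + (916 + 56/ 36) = 73393/ 45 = 1630.96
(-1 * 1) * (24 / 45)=-8 / 15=-0.53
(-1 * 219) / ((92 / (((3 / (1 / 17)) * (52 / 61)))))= -145197 / 1403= -103.49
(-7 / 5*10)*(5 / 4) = -35 / 2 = -17.50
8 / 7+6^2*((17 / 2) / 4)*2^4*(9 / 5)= 77152 / 35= 2204.34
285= 285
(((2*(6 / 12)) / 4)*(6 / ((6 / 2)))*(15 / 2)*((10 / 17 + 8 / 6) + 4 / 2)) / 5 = 50 / 17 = 2.94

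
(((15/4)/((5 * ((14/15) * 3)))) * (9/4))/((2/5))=675/448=1.51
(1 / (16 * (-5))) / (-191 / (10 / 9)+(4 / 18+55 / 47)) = 423 / 5769976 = 0.00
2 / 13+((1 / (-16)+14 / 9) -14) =-12.35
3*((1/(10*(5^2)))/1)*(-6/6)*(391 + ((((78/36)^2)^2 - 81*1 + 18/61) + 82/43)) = -1136217679/283284000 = -4.01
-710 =-710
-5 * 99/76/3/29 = -165/2204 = -0.07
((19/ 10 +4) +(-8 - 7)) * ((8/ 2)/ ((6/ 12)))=-364/ 5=-72.80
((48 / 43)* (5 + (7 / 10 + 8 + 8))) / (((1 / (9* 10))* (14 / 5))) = 33480 / 43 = 778.60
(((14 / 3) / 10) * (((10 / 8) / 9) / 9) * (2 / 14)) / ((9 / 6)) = 1 / 1458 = 0.00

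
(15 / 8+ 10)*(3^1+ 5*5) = 665 / 2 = 332.50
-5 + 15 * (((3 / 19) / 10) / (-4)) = -769 / 152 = -5.06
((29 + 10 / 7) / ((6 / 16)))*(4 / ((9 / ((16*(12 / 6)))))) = 1154.03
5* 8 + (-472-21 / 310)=-133941 / 310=-432.07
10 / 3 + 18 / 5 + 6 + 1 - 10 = 59 / 15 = 3.93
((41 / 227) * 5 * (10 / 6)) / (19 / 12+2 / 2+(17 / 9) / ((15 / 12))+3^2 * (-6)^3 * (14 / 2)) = -61500 / 555855581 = -0.00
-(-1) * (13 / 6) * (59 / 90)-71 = -37573 / 540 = -69.58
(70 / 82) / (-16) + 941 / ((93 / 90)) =18517795 / 20336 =910.59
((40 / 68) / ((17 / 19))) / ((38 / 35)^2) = 6125 / 10982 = 0.56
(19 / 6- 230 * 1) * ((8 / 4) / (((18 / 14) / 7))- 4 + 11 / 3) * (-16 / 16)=129295 / 54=2394.35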